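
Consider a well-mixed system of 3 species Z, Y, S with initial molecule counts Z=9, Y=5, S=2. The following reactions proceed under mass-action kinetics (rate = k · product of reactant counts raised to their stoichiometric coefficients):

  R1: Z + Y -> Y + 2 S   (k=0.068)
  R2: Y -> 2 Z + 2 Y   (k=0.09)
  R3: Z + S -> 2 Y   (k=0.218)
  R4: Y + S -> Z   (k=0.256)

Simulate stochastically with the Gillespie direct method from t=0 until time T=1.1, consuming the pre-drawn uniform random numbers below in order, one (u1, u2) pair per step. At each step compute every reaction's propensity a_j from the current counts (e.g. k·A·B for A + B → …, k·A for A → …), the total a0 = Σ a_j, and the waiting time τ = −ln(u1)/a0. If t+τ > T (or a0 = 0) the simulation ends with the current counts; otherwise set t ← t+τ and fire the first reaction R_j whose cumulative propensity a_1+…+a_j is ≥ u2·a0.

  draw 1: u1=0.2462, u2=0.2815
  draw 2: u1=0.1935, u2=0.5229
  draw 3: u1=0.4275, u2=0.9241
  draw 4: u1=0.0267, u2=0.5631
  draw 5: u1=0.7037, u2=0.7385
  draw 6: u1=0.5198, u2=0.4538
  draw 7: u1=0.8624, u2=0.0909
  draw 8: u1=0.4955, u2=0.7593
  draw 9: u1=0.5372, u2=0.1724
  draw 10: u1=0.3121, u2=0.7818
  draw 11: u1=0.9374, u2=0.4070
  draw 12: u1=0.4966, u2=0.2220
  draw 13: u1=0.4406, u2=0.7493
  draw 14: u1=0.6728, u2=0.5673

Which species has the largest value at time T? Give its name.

Dominant species at T: Y

t=0.000: Z=9 Y=5 S=2
Draw 1: a1=3.060, a2=0.450, a3=3.924, a4=2.560, a0=9.994; τ=−ln(0.2462)/9.994=0.140 → t=0.140; u2·a0=0.2815·9.994=2.813 ≤ a1=3.060 → R1 fires; Z=8 Y=5 S=4
Draw 2: a1=2.720, a2=0.450, a3=6.976, a4=5.120, a0=15.266; τ=−ln(0.1935)/15.266=0.108 → t=0.248; u2·a0=0.5229·15.266=7.983; a1+a2=3.170 < 7.983 ≤ a1+…+a3=10.146 → R3 fires; Z=7 Y=7 S=3
Draw 3: a1=3.332, a2=0.630, a3=4.578, a4=5.376, a0=13.916; τ=−ln(0.4275)/13.916=0.061 → t=0.309; u2·a0=0.9241·13.916=12.860; a1+…+a3=8.540 < 12.860 ≤ a1+…+a4=13.916 → R4 fires; Z=8 Y=6 S=2
Draw 4: a1=3.264, a2=0.540, a3=3.488, a4=3.072, a0=10.364; τ=−ln(0.0267)/10.364=0.350 → t=0.658; u2·a0=0.5631·10.364=5.836; a1+a2=3.804 < 5.836 ≤ a1+…+a3=7.292 → R3 fires; Z=7 Y=8 S=1
Draw 5: a1=3.808, a2=0.720, a3=1.526, a4=2.048, a0=8.102; τ=−ln(0.7037)/8.102=0.043 → t=0.702; u2·a0=0.7385·8.102=5.983; a1+a2=4.528 < 5.983 ≤ a1+…+a3=6.054 → R3 fires; Z=6 Y=10 S=0
Draw 6: a1=4.080, a2=0.900, a3=0.000, a4=0.000, a0=4.980; τ=−ln(0.5198)/4.980=0.131 → t=0.833; u2·a0=0.4538·4.980=2.260 ≤ a1=4.080 → R1 fires; Z=5 Y=10 S=2
Draw 7: a1=3.400, a2=0.900, a3=2.180, a4=5.120, a0=11.600; τ=−ln(0.8624)/11.600=0.013 → t=0.846; u2·a0=0.0909·11.600=1.054 ≤ a1=3.400 → R1 fires; Z=4 Y=10 S=4
Draw 8: a1=2.720, a2=0.900, a3=3.488, a4=10.240, a0=17.348; τ=−ln(0.4955)/17.348=0.040 → t=0.886; u2·a0=0.7593·17.348=13.172; a1+…+a3=7.108 < 13.172 ≤ a1+…+a4=17.348 → R4 fires; Z=5 Y=9 S=3
Draw 9: a1=3.060, a2=0.810, a3=3.270, a4=6.912, a0=14.052; τ=−ln(0.5372)/14.052=0.044 → t=0.931; u2·a0=0.1724·14.052=2.423 ≤ a1=3.060 → R1 fires; Z=4 Y=9 S=5
Draw 10: a1=2.448, a2=0.810, a3=4.360, a4=11.520, a0=19.138; τ=−ln(0.3121)/19.138=0.061 → t=0.992; u2·a0=0.7818·19.138=14.962; a1+…+a3=7.618 < 14.962 ≤ a1+…+a4=19.138 → R4 fires; Z=5 Y=8 S=4
Draw 11: a1=2.720, a2=0.720, a3=4.360, a4=8.192, a0=15.992; τ=−ln(0.9374)/15.992=0.004 → t=0.996; u2·a0=0.4070·15.992=6.509; a1+a2=3.440 < 6.509 ≤ a1+…+a3=7.800 → R3 fires; Z=4 Y=10 S=3
Draw 12: a1=2.720, a2=0.900, a3=2.616, a4=7.680, a0=13.916; τ=−ln(0.4966)/13.916=0.050 → t=1.046; u2·a0=0.2220·13.916=3.089; a1=2.720 < 3.089 ≤ a1+a2=3.620 → R2 fires; Z=6 Y=11 S=3
Draw 13: a1=4.488, a2=0.990, a3=3.924, a4=8.448, a0=17.850; τ=−ln(0.4406)/17.850=0.046 → t=1.092; u2·a0=0.7493·17.850=13.375; a1+…+a3=9.402 < 13.375 ≤ a1+…+a4=17.850 → R4 fires; Z=7 Y=10 S=2
Draw 14: a1=4.760, a2=0.900, a3=3.052, a4=5.120, a0=13.832; τ=−ln(0.6728)/13.832=0.029 → t=1.120 > T=1.1: stop.
At T=1.1: Z=7 Y=10 S=2; the largest is Y.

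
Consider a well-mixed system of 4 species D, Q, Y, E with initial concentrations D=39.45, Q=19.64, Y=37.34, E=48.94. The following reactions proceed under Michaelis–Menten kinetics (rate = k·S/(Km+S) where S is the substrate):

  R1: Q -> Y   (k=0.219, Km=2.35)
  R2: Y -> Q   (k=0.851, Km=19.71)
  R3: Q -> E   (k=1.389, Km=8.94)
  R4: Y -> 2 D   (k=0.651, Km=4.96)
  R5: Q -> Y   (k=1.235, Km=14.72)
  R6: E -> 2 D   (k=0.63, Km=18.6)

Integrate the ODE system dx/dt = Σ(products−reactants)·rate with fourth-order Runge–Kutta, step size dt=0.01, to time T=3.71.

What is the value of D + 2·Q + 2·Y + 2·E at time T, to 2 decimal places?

Check how each reaction changes W = D + 2·Q + 2·Y + 2·E (weight of products minus weight of reactants):
R1: Q -> Y: (2·1) − (2·1) = 2 − 2 = 0
R2: Y -> Q: (2·1) − (2·1) = 2 − 2 = 0
R3: Q -> E: (2·1) − (2·1) = 2 − 2 = 0
R4: Y -> 2 D: (1·2) − (2·1) = 2 − 2 = 0
R5: Q -> Y: (2·1) − (2·1) = 2 − 2 = 0
R6: E -> 2 D: (1·2) − (2·1) = 2 − 2 = 0
Every reaction leaves W unchanged, so W is conserved and no simulation is needed: W(T) = W(0) = 39.45 + 2·19.64 + 2·37.34 + 2·48.94 = 251.29

Value at T = 251.29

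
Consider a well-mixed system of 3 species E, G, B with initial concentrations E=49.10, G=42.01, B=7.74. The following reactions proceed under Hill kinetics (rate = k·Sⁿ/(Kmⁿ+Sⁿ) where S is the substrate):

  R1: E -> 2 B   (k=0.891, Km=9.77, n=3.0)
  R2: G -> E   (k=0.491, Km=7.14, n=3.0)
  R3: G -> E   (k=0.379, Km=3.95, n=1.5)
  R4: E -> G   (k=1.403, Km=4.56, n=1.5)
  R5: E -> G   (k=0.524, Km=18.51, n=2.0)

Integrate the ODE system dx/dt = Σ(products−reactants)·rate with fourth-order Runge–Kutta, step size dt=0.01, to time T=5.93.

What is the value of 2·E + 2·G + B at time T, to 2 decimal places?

Check how each reaction changes W = 2·E + 2·G + B (weight of products minus weight of reactants):
R1: E -> 2 B: (1·2) − (2·1) = 2 − 2 = 0
R2: G -> E: (2·1) − (2·1) = 2 − 2 = 0
R3: G -> E: (2·1) − (2·1) = 2 − 2 = 0
R4: E -> G: (2·1) − (2·1) = 2 − 2 = 0
R5: E -> G: (2·1) − (2·1) = 2 − 2 = 0
Every reaction leaves W unchanged, so W is conserved and no simulation is needed: W(T) = W(0) = 2·49.10 + 2·42.01 + 7.74 = 189.96

Value at T = 189.96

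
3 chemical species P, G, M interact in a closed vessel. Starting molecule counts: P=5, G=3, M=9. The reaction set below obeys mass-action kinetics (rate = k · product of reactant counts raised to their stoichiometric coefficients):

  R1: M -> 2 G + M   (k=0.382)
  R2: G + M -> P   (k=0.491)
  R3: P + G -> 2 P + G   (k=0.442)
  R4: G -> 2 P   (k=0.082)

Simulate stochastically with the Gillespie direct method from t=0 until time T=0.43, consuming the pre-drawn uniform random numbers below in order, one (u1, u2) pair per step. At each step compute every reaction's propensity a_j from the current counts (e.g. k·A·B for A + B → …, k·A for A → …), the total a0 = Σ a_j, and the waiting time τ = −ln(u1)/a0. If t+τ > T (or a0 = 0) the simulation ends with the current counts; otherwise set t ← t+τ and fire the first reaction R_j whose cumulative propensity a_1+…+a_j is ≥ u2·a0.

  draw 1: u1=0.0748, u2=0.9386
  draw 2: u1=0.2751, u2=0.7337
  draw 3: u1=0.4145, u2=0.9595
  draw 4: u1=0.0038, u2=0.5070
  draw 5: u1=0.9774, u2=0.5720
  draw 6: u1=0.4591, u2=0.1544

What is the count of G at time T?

G at T = 1

t=0.000: P=5 G=3 M=9
Draw 1: a1=3.438, a2=13.257, a3=6.630, a4=0.246, a0=23.571; τ=−ln(0.0748)/23.571=0.110 → t=0.110; u2·a0=0.9386·23.571=22.124; a1+a2=16.695 < 22.124 ≤ a1+…+a3=23.325 → R3 fires; P=6 G=3 M=9
Draw 2: a1=3.438, a2=13.257, a3=7.956, a4=0.246, a0=24.897; τ=−ln(0.2751)/24.897=0.052 → t=0.162; u2·a0=0.7337·24.897=18.267; a1+a2=16.695 < 18.267 ≤ a1+…+a3=24.651 → R3 fires; P=7 G=3 M=9
Draw 3: a1=3.438, a2=13.257, a3=9.282, a4=0.246, a0=26.223; τ=−ln(0.4145)/26.223=0.034 → t=0.195; u2·a0=0.9595·26.223=25.161; a1+a2=16.695 < 25.161 ≤ a1+…+a3=25.977 → R3 fires; P=8 G=3 M=9
Draw 4: a1=3.438, a2=13.257, a3=10.608, a4=0.246, a0=27.549; τ=−ln(0.0038)/27.549=0.202 → t=0.398; u2·a0=0.5070·27.549=13.967; a1=3.438 < 13.967 ≤ a1+a2=16.695 → R2 fires; P=9 G=2 M=8
Draw 5: a1=3.056, a2=7.856, a3=7.956, a4=0.164, a0=19.032; τ=−ln(0.9774)/19.032=0.001 → t=0.399; u2·a0=0.5720·19.032=10.886; a1=3.056 < 10.886 ≤ a1+a2=10.912 → R2 fires; P=10 G=1 M=7
Draw 6: a1=2.674, a2=3.437, a3=4.420, a4=0.082, a0=10.613; τ=−ln(0.4591)/10.613=0.073 → t=0.472 > T=0.43: stop.
Read off G at T=0.43: 1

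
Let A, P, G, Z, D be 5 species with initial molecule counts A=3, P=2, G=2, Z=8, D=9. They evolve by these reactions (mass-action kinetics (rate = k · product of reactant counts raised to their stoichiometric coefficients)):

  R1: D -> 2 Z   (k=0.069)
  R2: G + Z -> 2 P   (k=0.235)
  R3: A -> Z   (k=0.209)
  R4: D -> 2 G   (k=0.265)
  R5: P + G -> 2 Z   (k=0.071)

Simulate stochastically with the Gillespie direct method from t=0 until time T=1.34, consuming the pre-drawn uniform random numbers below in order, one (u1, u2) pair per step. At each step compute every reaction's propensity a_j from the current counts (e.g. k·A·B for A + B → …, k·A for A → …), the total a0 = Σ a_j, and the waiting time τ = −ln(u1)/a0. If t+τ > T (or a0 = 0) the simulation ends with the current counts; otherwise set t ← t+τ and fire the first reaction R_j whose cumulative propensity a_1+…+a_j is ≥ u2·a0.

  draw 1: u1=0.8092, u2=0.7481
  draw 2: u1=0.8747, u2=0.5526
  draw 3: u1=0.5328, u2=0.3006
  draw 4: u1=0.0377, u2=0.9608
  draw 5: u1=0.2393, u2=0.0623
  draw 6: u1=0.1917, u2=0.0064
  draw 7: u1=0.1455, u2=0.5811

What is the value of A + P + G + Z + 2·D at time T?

Value at T = 33

Check how each reaction changes W = A + P + G + Z + 2·D (weight of products minus weight of reactants):
R1: D -> 2 Z: (1·2) − (2·1) = 2 − 2 = 0
R2: G + Z -> 2 P: (1·2) − (1·1 + 1·1) = 2 − 2 = 0
R3: A -> Z: (1·1) − (1·1) = 1 − 1 = 0
R4: D -> 2 G: (1·2) − (2·1) = 2 − 2 = 0
R5: P + G -> 2 Z: (1·2) − (1·1 + 1·1) = 2 − 2 = 0
Every reaction leaves W unchanged, so W is conserved and no simulation is needed: W(T) = W(0) = 3 + 2 + 2 + 8 + 2·9 = 33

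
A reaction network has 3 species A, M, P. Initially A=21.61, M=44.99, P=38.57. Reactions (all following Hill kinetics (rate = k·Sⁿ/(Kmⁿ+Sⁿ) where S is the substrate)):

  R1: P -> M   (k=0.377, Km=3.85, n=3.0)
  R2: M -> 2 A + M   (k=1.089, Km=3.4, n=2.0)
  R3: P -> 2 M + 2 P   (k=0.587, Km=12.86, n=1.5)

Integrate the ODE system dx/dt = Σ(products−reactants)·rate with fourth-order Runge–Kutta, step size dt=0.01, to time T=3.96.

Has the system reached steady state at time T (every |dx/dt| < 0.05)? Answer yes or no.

Steady state at T: no

RK4 with dt=0.01: 396 steps to T=3.96. Trajectory (selected grid times):
t=0.00: A=21.61 M=44.99 P=38.57
t=0.44: A=22.56 M=45.59 P=38.62
t=0.88: A=23.52 M=46.19 P=38.67
t=1.32: A=24.47 M=46.79 P=38.72
t=1.76: A=25.42 M=47.39 P=38.77
t=2.20: A=26.38 M=47.99 P=38.83
t=2.64: A=27.33 M=48.59 P=38.88
t=3.08: A=28.28 M=49.19 P=38.93
t=3.52: A=29.24 M=49.79 P=38.98
t=3.96: A=30.19 M=50.39 P=39.03
Rates at T: R1=0.3766, R2=1.0841, R3=0.4936
dx/dt at T (Σ net stoichiometry × rate): A=+2.1681, M=+1.3639, P=+0.1170
Largest |dx/dt| is |+2.1681| (A) ≥ 0.05 → not steady.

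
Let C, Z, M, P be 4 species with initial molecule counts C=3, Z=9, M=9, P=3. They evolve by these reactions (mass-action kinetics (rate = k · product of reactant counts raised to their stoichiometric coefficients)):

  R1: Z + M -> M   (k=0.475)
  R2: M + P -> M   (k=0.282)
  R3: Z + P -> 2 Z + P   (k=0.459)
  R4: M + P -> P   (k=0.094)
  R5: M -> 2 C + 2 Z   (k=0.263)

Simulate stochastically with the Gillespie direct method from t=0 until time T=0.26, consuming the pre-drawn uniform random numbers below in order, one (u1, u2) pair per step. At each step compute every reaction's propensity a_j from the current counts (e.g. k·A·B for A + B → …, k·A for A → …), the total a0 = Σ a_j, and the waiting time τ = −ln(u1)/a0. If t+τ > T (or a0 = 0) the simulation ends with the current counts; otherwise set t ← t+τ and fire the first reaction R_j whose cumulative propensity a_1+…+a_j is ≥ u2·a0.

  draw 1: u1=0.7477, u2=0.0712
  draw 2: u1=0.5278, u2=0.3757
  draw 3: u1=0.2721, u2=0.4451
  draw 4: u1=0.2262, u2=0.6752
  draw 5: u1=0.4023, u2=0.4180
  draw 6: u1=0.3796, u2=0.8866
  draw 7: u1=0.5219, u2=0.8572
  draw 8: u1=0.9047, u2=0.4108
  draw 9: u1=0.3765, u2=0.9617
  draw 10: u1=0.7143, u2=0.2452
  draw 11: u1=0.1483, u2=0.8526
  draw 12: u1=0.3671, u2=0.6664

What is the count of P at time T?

t=0.000: C=3 Z=9 M=9 P=3
Draw 1: a1=38.475, a2=7.614, a3=12.393, a4=2.538, a5=2.367, a0=63.387; τ=−ln(0.7477)/63.387=0.005 → t=0.005; u2·a0=0.0712·63.387=4.513 ≤ a1=38.475 → R1 fires; C=3 Z=8 M=9 P=3
Draw 2: a1=34.200, a2=7.614, a3=11.016, a4=2.538, a5=2.367, a0=57.735; τ=−ln(0.5278)/57.735=0.011 → t=0.016; u2·a0=0.3757·57.735=21.691 ≤ a1=34.200 → R1 fires; C=3 Z=7 M=9 P=3
Draw 3: a1=29.925, a2=7.614, a3=9.639, a4=2.538, a5=2.367, a0=52.083; τ=−ln(0.2721)/52.083=0.025 → t=0.041; u2·a0=0.4451·52.083=23.182 ≤ a1=29.925 → R1 fires; C=3 Z=6 M=9 P=3
Draw 4: a1=25.650, a2=7.614, a3=8.262, a4=2.538, a5=2.367, a0=46.431; τ=−ln(0.2262)/46.431=0.032 → t=0.073; u2·a0=0.6752·46.431=31.350; a1=25.650 < 31.350 ≤ a1+a2=33.264 → R2 fires; C=3 Z=6 M=9 P=2
Draw 5: a1=25.650, a2=5.076, a3=5.508, a4=1.692, a5=2.367, a0=40.293; τ=−ln(0.4023)/40.293=0.023 → t=0.095; u2·a0=0.4180·40.293=16.842 ≤ a1=25.650 → R1 fires; C=3 Z=5 M=9 P=2
Draw 6: a1=21.375, a2=5.076, a3=4.590, a4=1.692, a5=2.367, a0=35.100; τ=−ln(0.3796)/35.100=0.028 → t=0.123; u2·a0=0.8866·35.100=31.120; a1+…+a3=31.041 < 31.120 ≤ a1+…+a4=32.733 → R4 fires; C=3 Z=5 M=8 P=2
Draw 7: a1=19.000, a2=4.512, a3=4.590, a4=1.504, a5=2.104, a0=31.710; τ=−ln(0.5219)/31.710=0.021 → t=0.143; u2·a0=0.8572·31.710=27.182; a1+a2=23.512 < 27.182 ≤ a1+…+a3=28.102 → R3 fires; C=3 Z=6 M=8 P=2
Draw 8: a1=22.800, a2=4.512, a3=5.508, a4=1.504, a5=2.104, a0=36.428; τ=−ln(0.9047)/36.428=0.003 → t=0.146; u2·a0=0.4108·36.428=14.965 ≤ a1=22.800 → R1 fires; C=3 Z=5 M=8 P=2
Draw 9: a1=19.000, a2=4.512, a3=4.590, a4=1.504, a5=2.104, a0=31.710; τ=−ln(0.3765)/31.710=0.031 → t=0.177; u2·a0=0.9617·31.710=30.496; a1+…+a4=29.606 < 30.496 ≤ a1+…+a5=31.710 → R5 fires; C=5 Z=7 M=7 P=2
Draw 10: a1=23.275, a2=3.948, a3=6.426, a4=1.316, a5=1.841, a0=36.806; τ=−ln(0.7143)/36.806=0.009 → t=0.186; u2·a0=0.2452·36.806=9.025 ≤ a1=23.275 → R1 fires; C=5 Z=6 M=7 P=2
Draw 11: a1=19.950, a2=3.948, a3=5.508, a4=1.316, a5=1.841, a0=32.563; τ=−ln(0.1483)/32.563=0.059 → t=0.245; u2·a0=0.8526·32.563=27.763; a1+a2=23.898 < 27.763 ≤ a1+…+a3=29.406 → R3 fires; C=5 Z=7 M=7 P=2
Draw 12: a1=23.275, a2=3.948, a3=6.426, a4=1.316, a5=1.841, a0=36.806; τ=−ln(0.3671)/36.806=0.027 → t=0.272 > T=0.26: stop.
Read off P at T=0.26: 2

P at T = 2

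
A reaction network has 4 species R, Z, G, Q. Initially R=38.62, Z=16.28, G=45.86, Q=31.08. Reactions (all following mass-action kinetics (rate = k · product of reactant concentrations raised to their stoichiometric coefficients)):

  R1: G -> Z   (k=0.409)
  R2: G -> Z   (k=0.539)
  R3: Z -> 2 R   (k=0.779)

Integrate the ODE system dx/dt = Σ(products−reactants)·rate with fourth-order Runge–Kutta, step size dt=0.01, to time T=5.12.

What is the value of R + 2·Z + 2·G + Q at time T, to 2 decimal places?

Value at T = 193.98

Check how each reaction changes W = R + 2·Z + 2·G + Q (weight of products minus weight of reactants):
R1: G -> Z: (2·1) − (2·1) = 2 − 2 = 0
R2: G -> Z: (2·1) − (2·1) = 2 − 2 = 0
R3: Z -> 2 R: (1·2) − (2·1) = 2 − 2 = 0
Every reaction leaves W unchanged, so W is conserved and no simulation is needed: W(T) = W(0) = 38.62 + 2·16.28 + 2·45.86 + 31.08 = 193.98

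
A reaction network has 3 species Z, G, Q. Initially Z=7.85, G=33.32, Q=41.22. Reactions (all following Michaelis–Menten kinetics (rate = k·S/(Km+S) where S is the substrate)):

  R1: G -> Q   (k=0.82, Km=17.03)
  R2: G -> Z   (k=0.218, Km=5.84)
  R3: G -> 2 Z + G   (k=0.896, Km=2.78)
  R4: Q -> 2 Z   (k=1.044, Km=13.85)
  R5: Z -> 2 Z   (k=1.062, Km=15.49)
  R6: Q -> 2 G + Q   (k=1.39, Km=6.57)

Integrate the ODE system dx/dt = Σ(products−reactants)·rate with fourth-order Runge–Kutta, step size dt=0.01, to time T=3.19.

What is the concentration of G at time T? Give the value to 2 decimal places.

G at T = 38.59

RK4 with dt=0.01: 319 steps to T=3.19. Trajectory (selected grid times):
t=0.00: Z=7.85 G=33.32 Q=41.22
t=0.35: Z=9.17 G=33.90 Q=41.14
t=0.71: Z=10.55 G=34.50 Q=41.05
t=1.06: Z=11.90 G=35.08 Q=40.97
t=1.42: Z=13.29 G=35.68 Q=40.89
t=1.77: Z=14.66 G=36.26 Q=40.81
t=2.13: Z=16.08 G=36.85 Q=40.73
t=2.48: Z=17.47 G=37.42 Q=40.66
t=2.84: Z=18.91 G=38.01 Q=40.58
t=3.19: Z=20.31 G=38.59 Q=40.51
Read off G at T=3.19: 38.59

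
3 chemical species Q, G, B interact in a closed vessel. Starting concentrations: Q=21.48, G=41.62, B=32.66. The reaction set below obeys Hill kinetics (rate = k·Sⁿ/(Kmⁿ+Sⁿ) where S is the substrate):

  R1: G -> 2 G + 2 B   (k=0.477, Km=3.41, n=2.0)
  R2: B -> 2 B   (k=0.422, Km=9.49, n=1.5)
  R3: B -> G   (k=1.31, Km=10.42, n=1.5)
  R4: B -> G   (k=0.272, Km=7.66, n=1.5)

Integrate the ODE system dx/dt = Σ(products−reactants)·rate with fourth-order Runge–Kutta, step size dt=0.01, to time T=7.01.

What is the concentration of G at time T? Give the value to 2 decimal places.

G at T = 54.43

RK4 with dt=0.01: 701 steps to T=7.01. Trajectory (selected grid times):
t=0.00: Q=21.48 G=41.62 B=32.66
t=0.78: Q=21.48 G=43.05 B=32.63
t=1.56: Q=21.48 G=44.47 B=32.60
t=2.34: Q=21.48 G=45.90 B=32.56
t=3.12: Q=21.48 G=47.32 B=32.53
t=3.89: Q=21.48 G=48.73 B=32.50
t=4.67: Q=21.48 G=50.16 B=32.47
t=5.45: Q=21.48 G=51.58 B=32.44
t=6.23: Q=21.48 G=53.01 B=32.41
t=7.01: Q=21.48 G=54.43 B=32.38
Read off G at T=7.01: 54.43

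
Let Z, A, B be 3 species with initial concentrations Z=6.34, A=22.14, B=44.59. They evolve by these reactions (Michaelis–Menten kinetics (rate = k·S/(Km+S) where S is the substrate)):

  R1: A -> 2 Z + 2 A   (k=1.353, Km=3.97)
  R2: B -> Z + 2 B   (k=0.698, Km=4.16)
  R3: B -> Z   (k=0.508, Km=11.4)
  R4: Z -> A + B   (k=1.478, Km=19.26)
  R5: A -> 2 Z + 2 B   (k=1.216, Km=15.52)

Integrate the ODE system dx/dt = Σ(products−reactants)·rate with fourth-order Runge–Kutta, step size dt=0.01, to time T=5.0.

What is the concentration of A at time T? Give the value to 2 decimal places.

A at T = 27.58

RK4 with dt=0.01: 500 steps to T=5.0. Trajectory (selected grid times):
t=0.00: Z=6.34 A=22.14 B=44.59
t=0.56: Z=8.78 A=22.61 B=45.76
t=1.11: Z=11.15 A=23.13 B=46.96
t=1.67: Z=13.53 A=23.69 B=48.23
t=2.22: Z=15.85 A=24.27 B=49.52
t=2.78: Z=18.19 A=24.90 B=50.87
t=3.33: Z=20.48 A=25.53 B=52.24
t=3.89: Z=22.80 A=26.20 B=53.65
t=4.44: Z=25.08 A=26.88 B=55.07
t=5.00: Z=27.39 A=27.58 B=56.55
Read off A at T=5.0: 27.58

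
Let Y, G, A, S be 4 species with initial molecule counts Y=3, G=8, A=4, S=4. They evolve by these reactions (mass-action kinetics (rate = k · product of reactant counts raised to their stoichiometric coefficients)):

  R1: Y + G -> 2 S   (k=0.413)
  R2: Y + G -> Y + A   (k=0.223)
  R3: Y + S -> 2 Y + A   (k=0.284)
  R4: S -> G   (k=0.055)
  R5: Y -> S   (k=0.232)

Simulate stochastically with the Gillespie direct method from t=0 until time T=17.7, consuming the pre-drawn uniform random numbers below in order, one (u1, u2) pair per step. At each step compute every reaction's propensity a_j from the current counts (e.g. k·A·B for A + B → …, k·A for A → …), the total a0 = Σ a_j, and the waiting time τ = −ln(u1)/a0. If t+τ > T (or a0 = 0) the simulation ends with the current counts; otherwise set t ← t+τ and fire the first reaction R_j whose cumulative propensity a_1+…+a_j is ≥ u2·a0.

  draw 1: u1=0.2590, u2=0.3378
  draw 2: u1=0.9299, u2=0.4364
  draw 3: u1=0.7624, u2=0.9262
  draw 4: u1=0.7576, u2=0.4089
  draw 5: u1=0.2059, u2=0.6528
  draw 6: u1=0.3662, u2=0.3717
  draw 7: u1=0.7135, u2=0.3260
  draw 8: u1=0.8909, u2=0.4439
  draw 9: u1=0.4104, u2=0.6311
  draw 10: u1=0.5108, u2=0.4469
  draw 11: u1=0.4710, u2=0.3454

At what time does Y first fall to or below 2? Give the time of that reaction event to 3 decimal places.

Threshold first reached at t = 0.069

t=0.000: Y=3 G=8 A=4 S=4
Draw 1: a1=9.912, a2=5.352, a3=3.408, a4=0.220, a5=0.696, a0=19.588; τ=−ln(0.2590)/19.588=0.069 → t=0.069; u2·a0=0.3378·19.588=6.617 ≤ a1=9.912 → R1 fires; Y=2 G=7 A=4 S=6
Draw 2: a1=5.782, a2=3.122, a3=3.408, a4=0.330, a5=0.464, a0=13.106; τ=−ln(0.9299)/13.106=0.006 → t=0.075; u2·a0=0.4364·13.106=5.719 ≤ a1=5.782 → R1 fires; Y=1 G=6 A=4 S=8
Draw 3: a1=2.478, a2=1.338, a3=2.272, a4=0.440, a5=0.232, a0=6.760; τ=−ln(0.7624)/6.760=0.040 → t=0.115; u2·a0=0.9262·6.760=6.261; a1+…+a3=6.088 < 6.261 ≤ a1+…+a4=6.528 → R4 fires; Y=1 G=7 A=4 S=7
Draw 4: a1=2.891, a2=1.561, a3=1.988, a4=0.385, a5=0.232, a0=7.057; τ=−ln(0.7576)/7.057=0.039 → t=0.154; u2·a0=0.4089·7.057=2.886 ≤ a1=2.891 → R1 fires; Y=0 G=6 A=4 S=9
Draw 5: a1=0.000, a2=0.000, a3=0.000, a4=0.495, a5=0.000, a0=0.495; τ=−ln(0.2059)/0.495=3.193 → t=3.347; u2·a0=0.6528·0.495=0.323; a1+…+a3=0.000 < 0.323 ≤ a1+…+a4=0.495 → R4 fires; Y=0 G=7 A=4 S=8
Draw 6: a1=0.000, a2=0.000, a3=0.000, a4=0.440, a5=0.000, a0=0.440; τ=−ln(0.3662)/0.440=2.283 → t=5.630; u2·a0=0.3717·0.440=0.164; a1+…+a3=0.000 < 0.164 ≤ a1+…+a4=0.440 → R4 fires; Y=0 G=8 A=4 S=7
Draw 7: a1=0.000, a2=0.000, a3=0.000, a4=0.385, a5=0.000, a0=0.385; τ=−ln(0.7135)/0.385=0.877 → t=6.507; u2·a0=0.3260·0.385=0.126; a1+…+a3=0.000 < 0.126 ≤ a1+…+a4=0.385 → R4 fires; Y=0 G=9 A=4 S=6
Draw 8: a1=0.000, a2=0.000, a3=0.000, a4=0.330, a5=0.000, a0=0.330; τ=−ln(0.8909)/0.330=0.350 → t=6.857; u2·a0=0.4439·0.330=0.146; a1+…+a3=0.000 < 0.146 ≤ a1+…+a4=0.330 → R4 fires; Y=0 G=10 A=4 S=5
Draw 9: a1=0.000, a2=0.000, a3=0.000, a4=0.275, a5=0.000, a0=0.275; τ=−ln(0.4104)/0.275=3.239 → t=10.095; u2·a0=0.6311·0.275=0.174; a1+…+a3=0.000 < 0.174 ≤ a1+…+a4=0.275 → R4 fires; Y=0 G=11 A=4 S=4
Draw 10: a1=0.000, a2=0.000, a3=0.000, a4=0.220, a5=0.000, a0=0.220; τ=−ln(0.5108)/0.220=3.054 → t=13.149; u2·a0=0.4469·0.220=0.098; a1+…+a3=0.000 < 0.098 ≤ a1+…+a4=0.220 → R4 fires; Y=0 G=12 A=4 S=3
Draw 11: a1=0.000, a2=0.000, a3=0.000, a4=0.165, a5=0.000, a0=0.165; τ=−ln(0.4710)/0.165=4.563 → t=17.712 > T=17.7: stop.
Y first becomes ≤ 2 when it reaches 2 at the event at t=0.069.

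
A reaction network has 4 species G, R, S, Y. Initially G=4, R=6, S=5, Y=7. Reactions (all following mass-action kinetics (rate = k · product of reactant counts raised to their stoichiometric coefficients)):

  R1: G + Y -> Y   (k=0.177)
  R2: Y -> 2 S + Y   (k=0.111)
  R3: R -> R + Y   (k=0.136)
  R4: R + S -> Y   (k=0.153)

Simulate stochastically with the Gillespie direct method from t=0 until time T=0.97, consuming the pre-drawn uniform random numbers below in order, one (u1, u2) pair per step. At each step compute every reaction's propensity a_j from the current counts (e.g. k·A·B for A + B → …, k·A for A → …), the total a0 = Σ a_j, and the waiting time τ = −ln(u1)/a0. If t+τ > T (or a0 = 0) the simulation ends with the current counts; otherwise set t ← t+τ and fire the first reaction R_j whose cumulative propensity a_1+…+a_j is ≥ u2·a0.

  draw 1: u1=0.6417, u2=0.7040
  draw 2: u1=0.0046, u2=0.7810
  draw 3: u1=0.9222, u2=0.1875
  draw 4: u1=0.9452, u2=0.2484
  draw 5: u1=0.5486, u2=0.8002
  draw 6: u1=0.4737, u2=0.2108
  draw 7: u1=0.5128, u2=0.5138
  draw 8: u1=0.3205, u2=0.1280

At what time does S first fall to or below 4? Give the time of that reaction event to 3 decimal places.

Threshold first reached at t = 0.040

t=0.000: G=4 R=6 S=5 Y=7
Draw 1: a1=4.956, a2=0.777, a3=0.816, a4=4.590, a0=11.139; τ=−ln(0.6417)/11.139=0.040 → t=0.040; u2·a0=0.7040·11.139=7.842; a1+…+a3=6.549 < 7.842 ≤ a1+…+a4=11.139 → R4 fires; G=4 R=5 S=4 Y=8
Draw 2: a1=5.664, a2=0.888, a3=0.680, a4=3.060, a0=10.292; τ=−ln(0.0046)/10.292=0.523 → t=0.563; u2·a0=0.7810·10.292=8.038; a1+…+a3=7.232 < 8.038 ≤ a1+…+a4=10.292 → R4 fires; G=4 R=4 S=3 Y=9
Draw 3: a1=6.372, a2=0.999, a3=0.544, a4=1.836, a0=9.751; τ=−ln(0.9222)/9.751=0.008 → t=0.571; u2·a0=0.1875·9.751=1.828 ≤ a1=6.372 → R1 fires; G=3 R=4 S=3 Y=9
Draw 4: a1=4.779, a2=0.999, a3=0.544, a4=1.836, a0=8.158; τ=−ln(0.9452)/8.158=0.007 → t=0.578; u2·a0=0.2484·8.158=2.026 ≤ a1=4.779 → R1 fires; G=2 R=4 S=3 Y=9
Draw 5: a1=3.186, a2=0.999, a3=0.544, a4=1.836, a0=6.565; τ=−ln(0.5486)/6.565=0.091 → t=0.669; u2·a0=0.8002·6.565=5.253; a1+…+a3=4.729 < 5.253 ≤ a1+…+a4=6.565 → R4 fires; G=2 R=3 S=2 Y=10
Draw 6: a1=3.540, a2=1.110, a3=0.408, a4=0.918, a0=5.976; τ=−ln(0.4737)/5.976=0.125 → t=0.794; u2·a0=0.2108·5.976=1.260 ≤ a1=3.540 → R1 fires; G=1 R=3 S=2 Y=10
Draw 7: a1=1.770, a2=1.110, a3=0.408, a4=0.918, a0=4.206; τ=−ln(0.5128)/4.206=0.159 → t=0.953; u2·a0=0.5138·4.206=2.161; a1=1.770 < 2.161 ≤ a1+a2=2.880 → R2 fires; G=1 R=3 S=4 Y=10
Draw 8: a1=1.770, a2=1.110, a3=0.408, a4=1.836, a0=5.124; τ=−ln(0.3205)/5.124=0.222 → t=1.175 > T=0.97: stop.
S first becomes ≤ 4 when it reaches 4 at the event at t=0.040.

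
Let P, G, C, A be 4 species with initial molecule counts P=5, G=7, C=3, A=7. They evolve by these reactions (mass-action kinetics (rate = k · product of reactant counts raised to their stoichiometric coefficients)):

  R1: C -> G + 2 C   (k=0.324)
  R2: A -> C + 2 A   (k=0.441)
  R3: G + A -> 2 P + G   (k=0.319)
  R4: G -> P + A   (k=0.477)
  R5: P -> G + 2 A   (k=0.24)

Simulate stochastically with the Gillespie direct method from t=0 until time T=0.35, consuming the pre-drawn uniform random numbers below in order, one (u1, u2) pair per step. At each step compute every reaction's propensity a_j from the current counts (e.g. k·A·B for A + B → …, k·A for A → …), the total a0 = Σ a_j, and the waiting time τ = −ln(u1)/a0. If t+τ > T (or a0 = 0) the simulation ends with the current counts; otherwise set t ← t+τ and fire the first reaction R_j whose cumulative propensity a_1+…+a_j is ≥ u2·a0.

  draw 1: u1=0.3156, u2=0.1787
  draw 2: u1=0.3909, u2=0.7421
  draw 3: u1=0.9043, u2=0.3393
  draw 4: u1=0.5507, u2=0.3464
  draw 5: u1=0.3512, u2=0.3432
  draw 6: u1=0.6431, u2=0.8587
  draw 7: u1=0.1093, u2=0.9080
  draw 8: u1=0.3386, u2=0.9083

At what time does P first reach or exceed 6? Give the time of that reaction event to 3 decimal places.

t=0.000: P=5 G=7 C=3 A=7
Draw 1: a1=0.972, a2=3.087, a3=15.631, a4=3.339, a5=1.200, a0=24.229; τ=−ln(0.3156)/24.229=0.048 → t=0.048; u2·a0=0.1787·24.229=4.330; a1+a2=4.059 < 4.330 ≤ a1+…+a3=19.690 → R3 fires; P=7 G=7 C=3 A=6
Draw 2: a1=0.972, a2=2.646, a3=13.398, a4=3.339, a5=1.680, a0=22.035; τ=−ln(0.3909)/22.035=0.043 → t=0.090; u2·a0=0.7421·22.035=16.352; a1+a2=3.618 < 16.352 ≤ a1+…+a3=17.016 → R3 fires; P=9 G=7 C=3 A=5
Draw 3: a1=0.972, a2=2.205, a3=11.165, a4=3.339, a5=2.160, a0=19.841; τ=−ln(0.9043)/19.841=0.005 → t=0.095; u2·a0=0.3393·19.841=6.732; a1+a2=3.177 < 6.732 ≤ a1+…+a3=14.342 → R3 fires; P=11 G=7 C=3 A=4
Draw 4: a1=0.972, a2=1.764, a3=8.932, a4=3.339, a5=2.640, a0=17.647; τ=−ln(0.5507)/17.647=0.034 → t=0.129; u2·a0=0.3464·17.647=6.113; a1+a2=2.736 < 6.113 ≤ a1+…+a3=11.668 → R3 fires; P=13 G=7 C=3 A=3
Draw 5: a1=0.972, a2=1.323, a3=6.699, a4=3.339, a5=3.120, a0=15.453; τ=−ln(0.3512)/15.453=0.068 → t=0.197; u2·a0=0.3432·15.453=5.303; a1+a2=2.295 < 5.303 ≤ a1+…+a3=8.994 → R3 fires; P=15 G=7 C=3 A=2
Draw 6: a1=0.972, a2=0.882, a3=4.466, a4=3.339, a5=3.600, a0=13.259; τ=−ln(0.6431)/13.259=0.033 → t=0.230; u2·a0=0.8587·13.259=11.386; a1+…+a4=9.659 < 11.386 ≤ a1+…+a5=13.259 → R5 fires; P=14 G=8 C=3 A=4
Draw 7: a1=0.972, a2=1.764, a3=10.208, a4=3.816, a5=3.360, a0=20.120; τ=−ln(0.1093)/20.120=0.110 → t=0.340; u2·a0=0.9080·20.120=18.269; a1+…+a4=16.760 < 18.269 ≤ a1+…+a5=20.120 → R5 fires; P=13 G=9 C=3 A=6
Draw 8: a1=0.972, a2=2.646, a3=17.226, a4=4.293, a5=3.120, a0=28.257; τ=−ln(0.3386)/28.257=0.038 → t=0.378 > T=0.35: stop.
P first becomes ≥ 6 when it reaches 7 at the event at t=0.048.

Threshold first reached at t = 0.048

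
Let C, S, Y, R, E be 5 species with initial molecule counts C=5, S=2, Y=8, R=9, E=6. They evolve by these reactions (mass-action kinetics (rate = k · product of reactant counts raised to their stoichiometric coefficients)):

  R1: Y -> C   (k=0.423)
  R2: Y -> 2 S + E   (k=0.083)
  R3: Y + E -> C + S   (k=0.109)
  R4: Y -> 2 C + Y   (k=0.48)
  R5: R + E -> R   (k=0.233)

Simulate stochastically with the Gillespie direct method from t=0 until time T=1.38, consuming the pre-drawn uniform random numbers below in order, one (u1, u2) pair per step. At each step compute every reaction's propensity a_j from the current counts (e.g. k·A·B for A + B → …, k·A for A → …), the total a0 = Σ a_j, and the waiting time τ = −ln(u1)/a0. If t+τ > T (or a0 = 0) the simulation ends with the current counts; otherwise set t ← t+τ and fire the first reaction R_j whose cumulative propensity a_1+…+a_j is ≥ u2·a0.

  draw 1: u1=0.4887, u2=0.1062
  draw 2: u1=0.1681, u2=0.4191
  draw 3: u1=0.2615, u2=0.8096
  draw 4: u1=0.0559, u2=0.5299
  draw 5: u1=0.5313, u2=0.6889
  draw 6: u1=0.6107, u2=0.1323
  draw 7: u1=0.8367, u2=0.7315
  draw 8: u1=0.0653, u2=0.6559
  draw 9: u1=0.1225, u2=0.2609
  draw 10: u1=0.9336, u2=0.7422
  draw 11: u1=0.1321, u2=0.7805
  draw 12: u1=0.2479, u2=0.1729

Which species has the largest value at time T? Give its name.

t=0.000: C=5 S=2 Y=8 R=9 E=6
Draw 1: a1=3.384, a2=0.664, a3=5.232, a4=3.840, a5=12.582, a0=25.702; τ=−ln(0.4887)/25.702=0.028 → t=0.028; u2·a0=0.1062·25.702=2.730 ≤ a1=3.384 → R1 fires; C=6 S=2 Y=7 R=9 E=6
Draw 2: a1=2.961, a2=0.581, a3=4.578, a4=3.360, a5=12.582, a0=24.062; τ=−ln(0.1681)/24.062=0.074 → t=0.102; u2·a0=0.4191·24.062=10.084; a1+…+a3=8.120 < 10.084 ≤ a1+…+a4=11.480 → R4 fires; C=8 S=2 Y=7 R=9 E=6
Draw 3: a1=2.961, a2=0.581, a3=4.578, a4=3.360, a5=12.582, a0=24.062; τ=−ln(0.2615)/24.062=0.056 → t=0.158; u2·a0=0.8096·24.062=19.481; a1+…+a4=11.480 < 19.481 ≤ a1+…+a5=24.062 → R5 fires; C=8 S=2 Y=7 R=9 E=5
Draw 4: a1=2.961, a2=0.581, a3=3.815, a4=3.360, a5=10.485, a0=21.202; τ=−ln(0.0559)/21.202=0.136 → t=0.294; u2·a0=0.5299·21.202=11.235; a1+…+a4=10.717 < 11.235 ≤ a1+…+a5=21.202 → R5 fires; C=8 S=2 Y=7 R=9 E=4
Draw 5: a1=2.961, a2=0.581, a3=3.052, a4=3.360, a5=8.388, a0=18.342; τ=−ln(0.5313)/18.342=0.034 → t=0.328; u2·a0=0.6889·18.342=12.636; a1+…+a4=9.954 < 12.636 ≤ a1+…+a5=18.342 → R5 fires; C=8 S=2 Y=7 R=9 E=3
Draw 6: a1=2.961, a2=0.581, a3=2.289, a4=3.360, a5=6.291, a0=15.482; τ=−ln(0.6107)/15.482=0.032 → t=0.360; u2·a0=0.1323·15.482=2.048 ≤ a1=2.961 → R1 fires; C=9 S=2 Y=6 R=9 E=3
Draw 7: a1=2.538, a2=0.498, a3=1.962, a4=2.880, a5=6.291, a0=14.169; τ=−ln(0.8367)/14.169=0.013 → t=0.373; u2·a0=0.7315·14.169=10.365; a1+…+a4=7.878 < 10.365 ≤ a1+…+a5=14.169 → R5 fires; C=9 S=2 Y=6 R=9 E=2
Draw 8: a1=2.538, a2=0.498, a3=1.308, a4=2.880, a5=4.194, a0=11.418; τ=−ln(0.0653)/11.418=0.239 → t=0.612; u2·a0=0.6559·11.418=7.489; a1+…+a4=7.224 < 7.489 ≤ a1+…+a5=11.418 → R5 fires; C=9 S=2 Y=6 R=9 E=1
Draw 9: a1=2.538, a2=0.498, a3=0.654, a4=2.880, a5=2.097, a0=8.667; τ=−ln(0.1225)/8.667=0.242 → t=0.854; u2·a0=0.2609·8.667=2.261 ≤ a1=2.538 → R1 fires; C=10 S=2 Y=5 R=9 E=1
Draw 10: a1=2.115, a2=0.415, a3=0.545, a4=2.400, a5=2.097, a0=7.572; τ=−ln(0.9336)/7.572=0.009 → t=0.863; u2·a0=0.7422·7.572=5.620; a1+…+a4=5.475 < 5.620 ≤ a1+…+a5=7.572 → R5 fires; C=10 S=2 Y=5 R=9 E=0
Draw 11: a1=2.115, a2=0.415, a3=0.000, a4=2.400, a5=0.000, a0=4.930; τ=−ln(0.1321)/4.930=0.411 → t=1.274; u2·a0=0.7805·4.930=3.848; a1+…+a3=2.530 < 3.848 ≤ a1+…+a4=4.930 → R4 fires; C=12 S=2 Y=5 R=9 E=0
Draw 12: a1=2.115, a2=0.415, a3=0.000, a4=2.400, a5=0.000, a0=4.930; τ=−ln(0.2479)/4.930=0.283 → t=1.556 > T=1.38: stop.
At T=1.38: C=12 S=2 Y=5 R=9 E=0; the largest is C.

Dominant species at T: C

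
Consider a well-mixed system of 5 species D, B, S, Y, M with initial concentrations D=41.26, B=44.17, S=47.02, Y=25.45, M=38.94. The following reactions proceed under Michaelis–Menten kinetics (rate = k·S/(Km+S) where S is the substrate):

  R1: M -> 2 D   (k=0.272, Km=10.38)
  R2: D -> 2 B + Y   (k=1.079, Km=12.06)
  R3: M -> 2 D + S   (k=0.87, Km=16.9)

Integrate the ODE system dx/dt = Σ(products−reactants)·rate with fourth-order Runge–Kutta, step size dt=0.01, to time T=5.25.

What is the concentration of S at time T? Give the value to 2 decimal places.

RK4 with dt=0.01: 525 steps to T=5.25. Trajectory (selected grid times):
t=0.00: D=41.26 B=44.17 S=47.02 Y=25.45 M=38.94
t=0.58: D=41.73 B=45.14 S=47.37 Y=25.93 M=38.46
t=1.17: D=42.20 B=46.13 S=47.73 Y=26.43 M=37.98
t=1.75: D=42.65 B=47.10 S=48.08 Y=26.92 M=37.51
t=2.33: D=43.11 B=48.08 S=48.42 Y=27.41 M=37.04
t=2.92: D=43.56 B=49.08 S=48.77 Y=27.90 M=36.56
t=3.50: D=44.01 B=50.06 S=49.12 Y=28.39 M=36.10
t=4.08: D=44.44 B=51.04 S=49.46 Y=28.89 M=35.63
t=4.67: D=44.89 B=52.04 S=49.81 Y=29.39 M=35.16
t=5.25: D=45.32 B=53.03 S=50.15 Y=29.88 M=34.70
Read off S at T=5.25: 50.15

S at T = 50.15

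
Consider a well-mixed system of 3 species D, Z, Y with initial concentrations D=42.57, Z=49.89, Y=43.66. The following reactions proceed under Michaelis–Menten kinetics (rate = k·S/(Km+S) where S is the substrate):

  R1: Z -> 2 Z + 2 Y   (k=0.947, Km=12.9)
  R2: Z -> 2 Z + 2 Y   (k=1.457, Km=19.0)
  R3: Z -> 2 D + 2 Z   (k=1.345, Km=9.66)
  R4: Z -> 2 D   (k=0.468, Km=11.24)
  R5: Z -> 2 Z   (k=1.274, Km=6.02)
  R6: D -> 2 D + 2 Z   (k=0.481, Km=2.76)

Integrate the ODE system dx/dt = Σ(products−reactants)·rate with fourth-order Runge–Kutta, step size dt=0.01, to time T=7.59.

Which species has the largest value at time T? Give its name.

Dominant species at T: Z

RK4 with dt=0.01: 759 steps to T=7.59. Trajectory (selected grid times):
t=0.00: D=42.57 Z=49.89 Y=43.66
t=0.84: D=45.50 Z=53.77 Y=46.72
t=1.69: D=48.50 Z=57.74 Y=49.88
t=2.53: D=51.49 Z=61.70 Y=53.04
t=3.37: D=54.50 Z=65.70 Y=56.25
t=4.22: D=57.57 Z=69.78 Y=59.54
t=5.06: D=60.63 Z=73.83 Y=62.82
t=5.90: D=63.71 Z=77.92 Y=66.14
t=6.75: D=66.84 Z=82.07 Y=69.53
t=7.59: D=69.95 Z=86.20 Y=72.90
At T=7.59: D=69.95 Z=86.20 Y=72.90; the largest is Z.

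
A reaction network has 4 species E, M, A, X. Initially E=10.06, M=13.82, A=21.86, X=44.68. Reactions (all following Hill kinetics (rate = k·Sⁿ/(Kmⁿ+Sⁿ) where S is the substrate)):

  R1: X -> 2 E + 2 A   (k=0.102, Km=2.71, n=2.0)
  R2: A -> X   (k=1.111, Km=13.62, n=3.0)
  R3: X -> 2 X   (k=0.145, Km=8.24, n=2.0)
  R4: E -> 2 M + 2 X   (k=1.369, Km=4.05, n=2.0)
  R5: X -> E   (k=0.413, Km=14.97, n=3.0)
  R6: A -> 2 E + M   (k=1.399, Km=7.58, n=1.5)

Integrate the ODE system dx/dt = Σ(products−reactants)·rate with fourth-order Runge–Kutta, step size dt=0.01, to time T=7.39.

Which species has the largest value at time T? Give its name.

Dominant species at T: X

RK4 with dt=0.01: 739 steps to T=7.39. Trajectory (selected grid times):
t=0.00: E=10.06 M=13.82 A=21.86 X=44.68
t=0.82: E=11.46 M=16.73 A=20.36 X=47.07
t=1.64: E=12.80 M=19.67 A=18.92 X=49.47
t=2.46: E=14.07 M=22.64 A=17.54 X=51.88
t=3.28: E=15.29 M=25.60 A=16.23 X=54.26
t=4.11: E=16.46 M=28.61 A=14.98 X=56.65
t=4.93: E=17.56 M=31.56 A=13.82 X=58.96
t=5.75: E=18.59 M=34.50 A=12.75 X=61.24
t=6.57: E=19.56 M=37.42 A=11.76 X=63.47
t=7.39: E=20.47 M=40.32 A=10.86 X=65.66
At T=7.39: E=20.47 M=40.32 A=10.86 X=65.66; the largest is X.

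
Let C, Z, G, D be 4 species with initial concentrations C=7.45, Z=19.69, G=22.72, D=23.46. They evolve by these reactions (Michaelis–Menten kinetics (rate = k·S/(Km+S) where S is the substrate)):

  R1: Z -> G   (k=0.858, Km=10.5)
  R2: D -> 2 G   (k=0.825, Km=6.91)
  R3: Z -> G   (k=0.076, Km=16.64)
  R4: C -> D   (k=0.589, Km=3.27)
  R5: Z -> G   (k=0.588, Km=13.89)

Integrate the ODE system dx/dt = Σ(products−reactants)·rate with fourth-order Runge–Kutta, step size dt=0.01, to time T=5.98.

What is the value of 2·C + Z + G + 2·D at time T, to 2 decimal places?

Check how each reaction changes W = 2·C + Z + G + 2·D (weight of products minus weight of reactants):
R1: Z -> G: (1·1) − (1·1) = 1 − 1 = 0
R2: D -> 2 G: (1·2) − (2·1) = 2 − 2 = 0
R3: Z -> G: (1·1) − (1·1) = 1 − 1 = 0
R4: C -> D: (2·1) − (2·1) = 2 − 2 = 0
R5: Z -> G: (1·1) − (1·1) = 1 − 1 = 0
Every reaction leaves W unchanged, so W is conserved and no simulation is needed: W(T) = W(0) = 2·7.45 + 19.69 + 22.72 + 2·23.46 = 104.23

Value at T = 104.23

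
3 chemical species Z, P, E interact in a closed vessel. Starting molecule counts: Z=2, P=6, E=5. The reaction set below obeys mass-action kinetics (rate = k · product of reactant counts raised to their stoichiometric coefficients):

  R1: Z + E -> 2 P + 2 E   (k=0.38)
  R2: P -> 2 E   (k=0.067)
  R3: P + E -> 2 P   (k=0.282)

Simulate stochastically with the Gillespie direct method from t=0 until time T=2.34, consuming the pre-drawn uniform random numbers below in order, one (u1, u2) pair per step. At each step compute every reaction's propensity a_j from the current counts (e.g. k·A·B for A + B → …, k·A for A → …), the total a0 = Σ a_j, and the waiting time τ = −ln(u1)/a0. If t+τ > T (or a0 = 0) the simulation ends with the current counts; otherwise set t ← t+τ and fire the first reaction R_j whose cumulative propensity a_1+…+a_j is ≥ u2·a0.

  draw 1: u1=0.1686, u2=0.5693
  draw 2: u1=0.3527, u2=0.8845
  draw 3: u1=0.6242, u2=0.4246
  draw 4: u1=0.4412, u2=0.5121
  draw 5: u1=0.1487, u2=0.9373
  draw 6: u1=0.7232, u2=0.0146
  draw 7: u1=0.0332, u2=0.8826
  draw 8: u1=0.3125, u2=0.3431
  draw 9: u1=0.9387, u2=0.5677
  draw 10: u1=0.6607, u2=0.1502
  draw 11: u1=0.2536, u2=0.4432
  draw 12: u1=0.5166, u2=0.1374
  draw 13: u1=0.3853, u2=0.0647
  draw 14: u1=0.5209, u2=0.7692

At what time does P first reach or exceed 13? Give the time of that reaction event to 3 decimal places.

t=0.000: Z=2 P=6 E=5
Draw 1: a1=3.800, a2=0.402, a3=8.460, a0=12.662; τ=−ln(0.1686)/12.662=0.141 → t=0.141; u2·a0=0.5693·12.662=7.208; a1+a2=4.202 < 7.208 ≤ a1+…+a3=12.662 → R3 fires; Z=2 P=7 E=4
Draw 2: a1=3.040, a2=0.469, a3=7.896, a0=11.405; τ=−ln(0.3527)/11.405=0.091 → t=0.232; u2·a0=0.8845·11.405=10.088; a1+a2=3.509 < 10.088 ≤ a1+…+a3=11.405 → R3 fires; Z=2 P=8 E=3
Draw 3: a1=2.280, a2=0.536, a3=6.768, a0=9.584; τ=−ln(0.6242)/9.584=0.049 → t=0.281; u2·a0=0.4246·9.584=4.069; a1+a2=2.816 < 4.069 ≤ a1+…+a3=9.584 → R3 fires; Z=2 P=9 E=2
Draw 4: a1=1.520, a2=0.603, a3=5.076, a0=7.199; τ=−ln(0.4412)/7.199=0.114 → t=0.395; u2·a0=0.5121·7.199=3.687; a1+a2=2.123 < 3.687 ≤ a1+…+a3=7.199 → R3 fires; Z=2 P=10 E=1
Draw 5: a1=0.760, a2=0.670, a3=2.820, a0=4.250; τ=−ln(0.1487)/4.250=0.448 → t=0.843; u2·a0=0.9373·4.250=3.984; a1+a2=1.430 < 3.984 ≤ a1+…+a3=4.250 → R3 fires; Z=2 P=11 E=0
Draw 6: a1=0.000, a2=0.737, a3=0.000, a0=0.737; τ=−ln(0.7232)/0.737=0.440 → t=1.283; u2·a0=0.0146·0.737=0.011; a1=0.000 < 0.011 ≤ a1+a2=0.737 → R2 fires; Z=2 P=10 E=2
Draw 7: a1=1.520, a2=0.670, a3=5.640, a0=7.830; τ=−ln(0.0332)/7.830=0.435 → t=1.718; u2·a0=0.8826·7.830=6.911; a1+a2=2.190 < 6.911 ≤ a1+…+a3=7.830 → R3 fires; Z=2 P=11 E=1
Draw 8: a1=0.760, a2=0.737, a3=3.102, a0=4.599; τ=−ln(0.3125)/4.599=0.253 → t=1.971; u2·a0=0.3431·4.599=1.578; a1+a2=1.497 < 1.578 ≤ a1+…+a3=4.599 → R3 fires; Z=2 P=12 E=0
Draw 9: a1=0.000, a2=0.804, a3=0.000, a0=0.804; τ=−ln(0.9387)/0.804=0.079 → t=2.049; u2·a0=0.5677·0.804=0.456; a1=0.000 < 0.456 ≤ a1+a2=0.804 → R2 fires; Z=2 P=11 E=2
Draw 10: a1=1.520, a2=0.737, a3=6.204, a0=8.461; τ=−ln(0.6607)/8.461=0.049 → t=2.098; u2·a0=0.1502·8.461=1.271 ≤ a1=1.520 → R1 fires; Z=1 P=13 E=3
Draw 11: a1=1.140, a2=0.871, a3=10.998, a0=13.009; τ=−ln(0.2536)/13.009=0.105 → t=2.204; u2·a0=0.4432·13.009=5.766; a1+a2=2.011 < 5.766 ≤ a1+…+a3=13.009 → R3 fires; Z=1 P=14 E=2
Draw 12: a1=0.760, a2=0.938, a3=7.896, a0=9.594; τ=−ln(0.5166)/9.594=0.069 → t=2.273; u2·a0=0.1374·9.594=1.318; a1=0.760 < 1.318 ≤ a1+a2=1.698 → R2 fires; Z=1 P=13 E=4
Draw 13: a1=1.520, a2=0.871, a3=14.664, a0=17.055; τ=−ln(0.3853)/17.055=0.056 → t=2.329; u2·a0=0.0647·17.055=1.103 ≤ a1=1.520 → R1 fires; Z=0 P=15 E=5
Draw 14: a1=0.000, a2=1.005, a3=21.150, a0=22.155; τ=−ln(0.5209)/22.155=0.029 → t=2.358 > T=2.34: stop.
P first becomes ≥ 13 when it reaches 13 at the event at t=2.098.

Threshold first reached at t = 2.098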